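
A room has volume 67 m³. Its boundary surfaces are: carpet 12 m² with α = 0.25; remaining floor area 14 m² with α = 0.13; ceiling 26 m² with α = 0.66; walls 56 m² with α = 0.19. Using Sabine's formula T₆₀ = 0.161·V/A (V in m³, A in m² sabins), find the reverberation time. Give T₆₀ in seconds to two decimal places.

A = Σ Sᵢαᵢ = 12·0.25 + 14·0.13 + 26·0.66 + 56·0.19 = 32.62 m².
T₆₀ = 0.161 × 67 / 32.62 = 0.331 s.

0.33 s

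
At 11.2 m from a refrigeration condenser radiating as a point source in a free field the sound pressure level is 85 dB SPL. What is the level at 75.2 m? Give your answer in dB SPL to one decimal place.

Spherical spreading from a point source gives a 20·log₁₀(r₂/r₁) drop.
L₂ = 85 − 20·log₁₀(75.2/11.2) = 85 − 16.540 = 68.46 dB SPL.

68.5 dB SPL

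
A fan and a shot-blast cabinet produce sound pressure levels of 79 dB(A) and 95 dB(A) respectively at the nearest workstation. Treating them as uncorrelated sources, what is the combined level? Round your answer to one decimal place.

Incoherent sources combine by intensity addition: L_total = 10·log₁₀(Σ 10^(L_i/10)).
Σ 10^(L/10) = 10^(79/10) + 10^(95/10) = 3.242e+09.
L_total = 10·log₁₀(3.242e+09) = 95.11 dB(A).

95.1 dB(A)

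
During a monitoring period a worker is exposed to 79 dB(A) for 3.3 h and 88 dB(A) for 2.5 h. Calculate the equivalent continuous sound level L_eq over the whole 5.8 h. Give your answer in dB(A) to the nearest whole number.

85 dB(A)

Weight each interval's intensity by its duration and average over T = 5.8 h:
Σ tᵢ·10^(Lᵢ/10) = 3.3·10^(79/10) + 2.5·10^(88/10) = 1.840e+09.
L_eq = 10·log₁₀(1.840e+09/5.8) = 85.01 dB(A).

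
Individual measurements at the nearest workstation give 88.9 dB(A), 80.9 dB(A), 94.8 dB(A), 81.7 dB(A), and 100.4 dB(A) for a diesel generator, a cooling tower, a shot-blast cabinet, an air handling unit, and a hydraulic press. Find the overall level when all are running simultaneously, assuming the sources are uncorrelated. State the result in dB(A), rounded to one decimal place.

Incoherent sources combine by intensity addition: L_total = 10·log₁₀(Σ 10^(L_i/10)).
Σ 10^(L/10) = 10^(88.9/10) + 10^(80.9/10) + 10^(94.8/10) + 10^(81.7/10) + 10^(100.4/10) = 1.503e+10.
L_total = 10·log₁₀(1.503e+10) = 101.77 dB(A).

101.8 dB(A)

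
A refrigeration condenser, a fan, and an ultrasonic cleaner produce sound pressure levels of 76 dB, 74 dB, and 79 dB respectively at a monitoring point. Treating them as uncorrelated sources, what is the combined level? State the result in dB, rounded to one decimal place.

81.6 dB

Incoherent sources combine by intensity addition: L_total = 10·log₁₀(Σ 10^(L_i/10)).
Σ 10^(L/10) = 10^(76/10) + 10^(74/10) + 10^(79/10) = 1.444e+08.
L_total = 10·log₁₀(1.444e+08) = 81.59 dB.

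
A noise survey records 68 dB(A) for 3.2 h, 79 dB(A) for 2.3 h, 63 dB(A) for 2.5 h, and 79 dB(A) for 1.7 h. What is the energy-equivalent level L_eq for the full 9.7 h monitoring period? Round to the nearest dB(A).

Weight each interval's intensity by its duration and average over T = 9.7 h:
Σ tᵢ·10^(Lᵢ/10) = 3.2·10^(68/10) + 2.3·10^(79/10) + 2.5·10^(63/10) + 1.7·10^(79/10) = 3.429e+08.
L_eq = 10·log₁₀(3.429e+08/9.7) = 75.48 dB(A).

75 dB(A)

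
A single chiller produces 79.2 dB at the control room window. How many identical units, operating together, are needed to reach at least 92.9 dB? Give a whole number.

24

N identical sources give L₁ + 10·log₁₀ N, so require 10·log₁₀ N ≥ 92.9 − 79.2 = 13.7 dB.
N ≥ 10^(13.7/10) = 23.442, so N = 24.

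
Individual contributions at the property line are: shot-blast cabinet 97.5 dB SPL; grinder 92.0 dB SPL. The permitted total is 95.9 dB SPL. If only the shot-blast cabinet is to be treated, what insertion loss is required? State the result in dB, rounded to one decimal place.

Everything except the shot-blast cabinet sums to 10^(92.0/10) = 1.585e+09 in linear terms, 92.00 dB SPL.
To meet 95.9 dB SPL overall, the treated shot-blast cabinet may contribute at most 10^(95.9/10) − 1.585e+09 = 2.306e+09, i.e. 93.63 dB SPL.
So the shot-blast cabinet must be reduced from 97.5 to 93.63 dB SPL: IL = 3.87 dB.

3.9 dB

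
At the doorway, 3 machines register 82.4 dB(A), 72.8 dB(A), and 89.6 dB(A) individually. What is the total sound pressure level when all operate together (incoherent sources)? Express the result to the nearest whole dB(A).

90 dB(A)

For uncorrelated sources the intensities add, so convert each level to linear form, sum, and take 10·log₁₀ of the total.
Σ 10^(L/10) = 10^(82.4/10) + 10^(72.8/10) + 10^(89.6/10) = 1.105e+09.
L_total = 10·log₁₀(1.105e+09) = 90.43 dB(A).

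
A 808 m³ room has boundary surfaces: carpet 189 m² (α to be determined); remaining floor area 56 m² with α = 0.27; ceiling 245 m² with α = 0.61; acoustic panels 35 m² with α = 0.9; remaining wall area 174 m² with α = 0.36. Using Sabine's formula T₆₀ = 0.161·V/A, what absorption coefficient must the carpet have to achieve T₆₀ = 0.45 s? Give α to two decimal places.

A = 0.161·V/T₆₀ = 0.161·808/0.45 = 289.08 m² sabins.
Absorption from the other surfaces = 56·0.27 + 245·0.61 + 35·0.9 + 174·0.36 = 258.71 m², so the carpet must supply 30.37 m² over 189 m².
α = 30.37/189 = 0.161.

0.16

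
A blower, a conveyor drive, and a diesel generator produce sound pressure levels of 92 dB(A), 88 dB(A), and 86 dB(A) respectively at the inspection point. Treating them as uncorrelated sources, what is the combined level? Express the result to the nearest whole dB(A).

94 dB(A)

For uncorrelated sources the intensities add, so convert each level to linear form, sum, and take 10·log₁₀ of the total.
Σ 10^(L/10) = 10^(92/10) + 10^(88/10) + 10^(86/10) = 2.614e+09.
L_total = 10·log₁₀(2.614e+09) = 94.17 dB(A).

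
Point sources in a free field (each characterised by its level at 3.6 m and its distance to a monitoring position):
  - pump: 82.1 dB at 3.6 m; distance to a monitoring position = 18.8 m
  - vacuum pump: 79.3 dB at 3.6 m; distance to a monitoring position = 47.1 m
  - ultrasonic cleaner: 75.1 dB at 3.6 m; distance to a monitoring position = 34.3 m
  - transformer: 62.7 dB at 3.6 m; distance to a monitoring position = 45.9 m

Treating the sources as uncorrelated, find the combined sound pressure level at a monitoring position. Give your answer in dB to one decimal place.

Propagate each source to the receiver with L = L_ref − 20·log₁₀(r/r_ref), then add intensities.
pump: 82.1 − 20·log₁₀(18.8/3.6) = 82.1 − 14.36 = 67.74 dB.
vacuum pump: 79.3 − 20·log₁₀(47.1/3.6) = 79.3 − 22.33 = 56.97 dB.
ultrasonic cleaner: 75.1 − 20·log₁₀(34.3/3.6) = 75.1 − 19.58 = 55.52 dB.
transformer: 62.7 − 20·log₁₀(45.9/3.6) = 62.7 − 22.11 = 40.59 dB.
Σ 10^(L/10) = 6.812e+06 → L_total = 10·log₁₀(6.812e+06) = 68.33 dB.

68.3 dB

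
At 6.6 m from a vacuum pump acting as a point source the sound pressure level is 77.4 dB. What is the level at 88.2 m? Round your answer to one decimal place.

54.9 dB

Spherical spreading from a point source gives a 20·log₁₀(r₂/r₁) drop.
L₂ = 77.4 − 20·log₁₀(88.2/6.6) = 77.4 − 22.518 = 54.88 dB.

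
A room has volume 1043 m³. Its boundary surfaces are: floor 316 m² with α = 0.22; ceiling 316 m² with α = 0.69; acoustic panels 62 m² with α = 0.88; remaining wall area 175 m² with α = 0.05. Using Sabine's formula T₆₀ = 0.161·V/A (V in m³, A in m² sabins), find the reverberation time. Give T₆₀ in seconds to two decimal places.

0.48 s

Summing Sᵢαᵢ: 316·0.22 + 316·0.69 + 62·0.88 + 175·0.05 = 350.87 m².
T₆₀ = 0.161 × 1043 / 350.87 = 0.479 s.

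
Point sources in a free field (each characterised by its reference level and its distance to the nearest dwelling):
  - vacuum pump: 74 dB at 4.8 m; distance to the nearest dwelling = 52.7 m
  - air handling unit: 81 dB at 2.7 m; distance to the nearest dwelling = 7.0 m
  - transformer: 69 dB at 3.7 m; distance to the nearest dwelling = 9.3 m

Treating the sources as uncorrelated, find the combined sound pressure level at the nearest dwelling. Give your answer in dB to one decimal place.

First find each source's level at the receiver (point-source: −20·log₁₀(r/r_ref)), then combine on an intensity basis.
vacuum pump: 74 − 20·log₁₀(52.7/4.8) = 74 − 20.81 = 53.19 dB.
air handling unit: 81 − 20·log₁₀(7.0/2.7) = 81 − 8.27 = 72.73 dB.
transformer: 69 − 20·log₁₀(9.3/3.7) = 69 − 8.01 = 60.99 dB.
Σ 10^(L/10) = 2.020e+07 → L_total = 10·log₁₀(2.020e+07) = 73.05 dB.

73.1 dB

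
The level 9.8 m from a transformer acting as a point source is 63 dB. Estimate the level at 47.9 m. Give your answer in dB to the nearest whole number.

49 dB

For a point source, L₂ = L₁ − 20·log₁₀(r₂/r₁).
L₂ = 63 − 20·log₁₀(47.9/9.8) = 63 − 13.782 = 49.22 dB.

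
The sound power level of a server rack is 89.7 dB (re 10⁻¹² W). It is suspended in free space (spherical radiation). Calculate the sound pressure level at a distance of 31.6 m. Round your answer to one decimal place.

Free-field spherical radiation: L_p = L_w − 10·log₁₀(4π·r²), r = 31.6 m.
4π·r² = 1.255e+04 m², 10·log₁₀ of that is 40.986 dB.
L_p = 89.7 − 40.986 = 48.71 dB.

48.7 dB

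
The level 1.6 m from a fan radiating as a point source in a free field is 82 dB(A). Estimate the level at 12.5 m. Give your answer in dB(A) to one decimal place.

64.1 dB(A)

Spherical spreading from a point source gives a 20·log₁₀(r₂/r₁) drop.
L₂ = 82 − 20·log₁₀(12.5/1.6) = 82 − 17.856 = 64.14 dB(A).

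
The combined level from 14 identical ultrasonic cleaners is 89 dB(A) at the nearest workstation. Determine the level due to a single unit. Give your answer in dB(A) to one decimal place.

77.5 dB(A)

14 equal contributions raise the level by 10·log₁₀ 14 = 11.461 dB, so each unit alone gives 89 − 11.461.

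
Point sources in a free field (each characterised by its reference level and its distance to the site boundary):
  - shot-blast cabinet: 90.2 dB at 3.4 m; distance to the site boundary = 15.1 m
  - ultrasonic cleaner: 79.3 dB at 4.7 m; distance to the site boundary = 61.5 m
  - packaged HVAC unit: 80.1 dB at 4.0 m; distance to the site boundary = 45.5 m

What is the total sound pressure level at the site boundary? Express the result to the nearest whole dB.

Apply inverse-square spreading to bring every level to the receiver, then sum 10^(L/10).
shot-blast cabinet: 90.2 − 20·log₁₀(15.1/3.4) = 90.2 − 12.95 = 77.25 dB.
ultrasonic cleaner: 79.3 − 20·log₁₀(61.5/4.7) = 79.3 − 22.34 = 56.96 dB.
packaged HVAC unit: 80.1 − 20·log₁₀(45.5/4.0) = 80.1 − 21.12 = 58.98 dB.
Σ 10^(L/10) = 5.438e+07 → L_total = 10·log₁₀(5.438e+07) = 77.35 dB.

77 dB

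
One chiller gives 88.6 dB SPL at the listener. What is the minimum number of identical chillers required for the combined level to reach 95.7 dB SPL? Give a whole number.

The shortfall is 95.7 − 88.6 = 7.1 dB, and N units add 10·log₁₀ N, so need 10·log₁₀ N ≥ 7.1.
N ≥ 10^(7.1/10) = 5.129, so N = 6.

6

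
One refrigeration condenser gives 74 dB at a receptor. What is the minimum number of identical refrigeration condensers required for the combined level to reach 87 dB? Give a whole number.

20

The shortfall is 87 − 74 = 13.0 dB, and N units add 10·log₁₀ N, so need 10·log₁₀ N ≥ 13.0.
N ≥ 10^(13.0/10) = 19.953, so N = 20.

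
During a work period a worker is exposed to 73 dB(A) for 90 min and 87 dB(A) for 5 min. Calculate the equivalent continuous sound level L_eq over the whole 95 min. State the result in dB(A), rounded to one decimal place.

76.6 dB(A)

Weight each interval's intensity by its duration and average over T = 95 min:
Σ tᵢ·10^(Lᵢ/10) = 90·10^(73/10) + 5·10^(87/10) = 4.302e+09.
L_eq = 10·log₁₀(4.302e+09/95) = 76.56 dB(A).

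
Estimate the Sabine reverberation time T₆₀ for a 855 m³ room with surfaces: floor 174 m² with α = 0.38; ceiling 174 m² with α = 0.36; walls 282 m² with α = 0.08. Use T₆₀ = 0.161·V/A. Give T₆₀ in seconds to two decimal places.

A = Σ Sᵢαᵢ = 174·0.38 + 174·0.36 + 282·0.08 = 151.32 m².
T₆₀ = 0.161·V/A = 0.161·855/151.32 = 0.910 s.

0.91 s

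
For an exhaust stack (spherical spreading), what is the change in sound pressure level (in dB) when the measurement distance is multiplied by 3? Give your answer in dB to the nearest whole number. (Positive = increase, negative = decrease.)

-10 dB

Point-source spreading: ΔL = −20·log₁₀(r₂/r₁).
ΔL = −20·log₁₀(3) = -9.54 dB.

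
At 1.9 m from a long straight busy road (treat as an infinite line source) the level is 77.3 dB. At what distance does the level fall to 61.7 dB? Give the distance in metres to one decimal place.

For a line source L₁ − L₂ = 10·log₁₀(r₂/r₁), so r₂ = r₁·10^((L₁−L₂)/10).
r₂ = 1.9·10^((77.3−61.7)/10) = 1.9·10^(15.6/10) = 68.98 m.

69.0 m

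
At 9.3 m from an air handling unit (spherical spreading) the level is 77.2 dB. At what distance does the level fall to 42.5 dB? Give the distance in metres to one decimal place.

Point-source spreading drops the level by 20·log₁₀(r₂/r₁); inverting, r₂/r₁ = 10^(ΔL/20).
r₂ = 9.3·10^((77.2−42.5)/20) = 9.3·10^(34.7/20) = 505.22 m.

505.2 m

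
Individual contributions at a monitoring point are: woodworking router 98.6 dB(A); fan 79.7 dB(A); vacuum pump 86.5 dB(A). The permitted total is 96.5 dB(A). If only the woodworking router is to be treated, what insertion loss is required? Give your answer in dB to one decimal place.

Fixed contribution from the other sources: Σ 10^(L/10) = 10^(79.7/10) + 10^(86.5/10) = 5.400e+08 (87.32 dB(A)).
The limit corresponds to 10^(96.5/10) = 4.467e+09; subtracting the fixed part leaves 3.927e+09 for the woodworking router, i.e. 95.94 dB(A).
So the woodworking router must be reduced from 98.6 to 95.94 dB(A): IL = 2.66 dB.

2.7 dB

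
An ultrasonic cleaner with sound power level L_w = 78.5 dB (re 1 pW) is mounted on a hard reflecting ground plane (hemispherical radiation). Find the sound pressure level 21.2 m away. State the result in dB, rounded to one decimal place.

44.0 dB

Free-field hemispherical radiation: L_p = L_w − 10·log₁₀(2π·r²), r = 21.2 m.
2π·r² = 2824 m², 10·log₁₀ of that is 34.509 dB.
L_p = 78.5 − 34.509 = 43.99 dB.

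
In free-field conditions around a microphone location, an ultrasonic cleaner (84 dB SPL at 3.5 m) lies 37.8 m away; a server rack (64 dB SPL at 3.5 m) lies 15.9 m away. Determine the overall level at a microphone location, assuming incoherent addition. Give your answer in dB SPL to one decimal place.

63.6 dB SPL

Propagate each source to the receiver with L = L_ref − 20·log₁₀(r/r_ref), then add intensities.
ultrasonic cleaner: 84 − 20·log₁₀(37.8/3.5) = 84 − 20.67 = 63.33 dB SPL.
server rack: 64 − 20·log₁₀(15.9/3.5) = 64 − 13.15 = 50.85 dB SPL.
Σ 10^(L/10) = 2.275e+06 → L_total = 10·log₁₀(2.275e+06) = 63.57 dB SPL.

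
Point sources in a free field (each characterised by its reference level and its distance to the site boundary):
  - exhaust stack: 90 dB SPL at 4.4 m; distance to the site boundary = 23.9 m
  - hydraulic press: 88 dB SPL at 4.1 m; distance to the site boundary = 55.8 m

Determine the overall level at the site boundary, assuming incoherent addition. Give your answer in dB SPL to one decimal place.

75.7 dB SPL

Propagate each source to the receiver with L = L_ref − 20·log₁₀(r/r_ref), then add intensities.
exhaust stack: 90 − 20·log₁₀(23.9/4.4) = 90 − 14.70 = 75.30 dB SPL.
hydraulic press: 88 − 20·log₁₀(55.8/4.1) = 88 − 22.68 = 65.32 dB SPL.
Σ 10^(L/10) = 3.730e+07 → L_total = 10·log₁₀(3.730e+07) = 75.72 dB SPL.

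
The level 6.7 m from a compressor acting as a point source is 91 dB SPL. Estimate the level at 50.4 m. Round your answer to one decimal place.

Point-source attenuation: ΔL = 20·log₁₀(r₂/r₁) = 20·log₁₀(50.4/6.7) = 17.527 dB.
L₂ = 91 − 20·log₁₀(50.4/6.7) = 91 − 17.527 = 73.47 dB SPL.

73.5 dB SPL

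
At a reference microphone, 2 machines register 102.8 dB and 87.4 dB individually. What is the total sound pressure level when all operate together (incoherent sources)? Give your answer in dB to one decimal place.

102.9 dB

For uncorrelated sources the intensities add, so convert each level to linear form, sum, and take 10·log₁₀ of the total.
Σ 10^(L/10) = 10^(102.8/10) + 10^(87.4/10) = 1.960e+10.
L_total = 10·log₁₀(1.960e+10) = 102.92 dB.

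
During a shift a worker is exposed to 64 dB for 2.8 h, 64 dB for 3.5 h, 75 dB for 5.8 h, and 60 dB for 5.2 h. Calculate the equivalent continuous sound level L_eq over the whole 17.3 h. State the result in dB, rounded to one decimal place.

L_eq = 10·log₁₀[(1/T)·Σ tᵢ·10^(Lᵢ/10)] with T = 17.3 h.
Σ tᵢ·10^(Lᵢ/10) = 2.8·10^(64/10) + 3.5·10^(64/10) + 5.8·10^(75/10) + 5.2·10^(60/10) = 2.044e+08.
L_eq = 10·log₁₀(2.044e+08/17.3) = 70.73 dB.

70.7 dB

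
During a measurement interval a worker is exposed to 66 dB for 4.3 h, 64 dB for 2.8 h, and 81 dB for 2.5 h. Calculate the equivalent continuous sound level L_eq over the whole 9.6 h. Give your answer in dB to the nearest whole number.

75 dB

The energy average is taken in the linear domain: L_eq = 10·log₁₀[(Σ tᵢ·10^(Lᵢ/10))/T], T = 9.6 h.
Σ tᵢ·10^(Lᵢ/10) = 4.3·10^(66/10) + 2.8·10^(64/10) + 2.5·10^(81/10) = 3.389e+08.
L_eq = 10·log₁₀(3.389e+08/9.6) = 75.48 dB.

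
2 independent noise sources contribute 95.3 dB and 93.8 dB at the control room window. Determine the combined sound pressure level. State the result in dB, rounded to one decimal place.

97.6 dB

For uncorrelated sources the intensities add, so convert each level to linear form, sum, and take 10·log₁₀ of the total.
Σ 10^(L/10) = 10^(95.3/10) + 10^(93.8/10) = 5.787e+09.
L_total = 10·log₁₀(5.787e+09) = 97.62 dB.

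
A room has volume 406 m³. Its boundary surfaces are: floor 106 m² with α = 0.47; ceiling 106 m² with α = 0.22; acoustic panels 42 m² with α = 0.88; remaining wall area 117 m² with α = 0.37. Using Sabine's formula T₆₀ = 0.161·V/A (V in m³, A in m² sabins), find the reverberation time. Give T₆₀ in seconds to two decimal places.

0.43 s

Summing Sᵢαᵢ: 106·0.47 + 106·0.22 + 42·0.88 + 117·0.37 = 153.39 m².
T₆₀ = 0.161·V/A = 0.161·406/153.39 = 0.426 s.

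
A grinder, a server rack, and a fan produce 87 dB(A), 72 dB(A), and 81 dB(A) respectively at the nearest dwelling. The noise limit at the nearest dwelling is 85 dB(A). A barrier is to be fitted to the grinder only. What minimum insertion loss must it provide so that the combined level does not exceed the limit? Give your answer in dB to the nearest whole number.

5 dB

The untreated sources together contribute 10^(72/10) + 10^(81/10) = 1.417e+08, i.e. 81.51 dB(A).
The limit corresponds to 10^(85/10) = 3.162e+08; subtracting the fixed part leaves 1.745e+08 for the grinder, i.e. 82.42 dB(A).
Required insertion loss = 87 − 82.42 = 4.58 dB.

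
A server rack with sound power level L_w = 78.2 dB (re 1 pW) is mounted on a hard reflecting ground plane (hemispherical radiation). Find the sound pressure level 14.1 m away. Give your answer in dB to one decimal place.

47.2 dB

L_p = L_w − 10·log₁₀(2π·r²) with r = 14.1 m.
2π·r² = 1249 m², 10·log₁₀ of that is 30.966 dB.
L_p = 78.2 − 30.966 = 47.23 dB.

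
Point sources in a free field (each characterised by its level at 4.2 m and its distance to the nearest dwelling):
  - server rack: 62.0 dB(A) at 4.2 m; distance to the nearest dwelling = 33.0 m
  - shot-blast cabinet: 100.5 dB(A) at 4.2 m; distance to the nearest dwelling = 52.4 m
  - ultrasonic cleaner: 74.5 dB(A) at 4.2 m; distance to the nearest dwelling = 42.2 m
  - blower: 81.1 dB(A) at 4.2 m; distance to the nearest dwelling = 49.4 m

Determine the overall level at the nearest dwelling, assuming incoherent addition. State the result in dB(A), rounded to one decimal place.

First find each source's level at the receiver (point-source: −20·log₁₀(r/r_ref)), then combine on an intensity basis.
server rack: 62.0 − 20·log₁₀(33.0/4.2) = 62.0 − 17.91 = 44.09 dB(A).
shot-blast cabinet: 100.5 − 20·log₁₀(52.4/4.2) = 100.5 − 21.92 = 78.58 dB(A).
ultrasonic cleaner: 74.5 − 20·log₁₀(42.2/4.2) = 74.5 − 20.04 = 54.46 dB(A).
blower: 81.1 − 20·log₁₀(49.4/4.2) = 81.1 − 21.41 = 59.69 dB(A).
Σ 10^(L/10) = 7.332e+07 → L_total = 10·log₁₀(7.332e+07) = 78.65 dB(A).

78.7 dB(A)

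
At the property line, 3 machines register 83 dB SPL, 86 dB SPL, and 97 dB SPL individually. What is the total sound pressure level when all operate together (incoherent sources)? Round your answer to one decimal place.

97.5 dB SPL

For uncorrelated sources the intensities add, so convert each level to linear form, sum, and take 10·log₁₀ of the total.
Σ 10^(L/10) = 10^(83/10) + 10^(86/10) + 10^(97/10) = 5.610e+09.
L_total = 10·log₁₀(5.610e+09) = 97.49 dB SPL.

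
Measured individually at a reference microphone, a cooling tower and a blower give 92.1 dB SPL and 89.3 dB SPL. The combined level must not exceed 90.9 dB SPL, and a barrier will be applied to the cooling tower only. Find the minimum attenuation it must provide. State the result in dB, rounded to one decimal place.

6.3 dB

Fixed contribution from the other source: Σ 10^(L/10) = 10^(89.3/10) = 8.511e+08 (89.30 dB SPL).
To meet 90.9 dB SPL overall, the treated cooling tower may contribute at most 10^(90.9/10) − 8.511e+08 = 3.791e+08, i.e. 85.79 dB SPL.
Required insertion loss = 92.1 − 85.79 = 6.31 dB.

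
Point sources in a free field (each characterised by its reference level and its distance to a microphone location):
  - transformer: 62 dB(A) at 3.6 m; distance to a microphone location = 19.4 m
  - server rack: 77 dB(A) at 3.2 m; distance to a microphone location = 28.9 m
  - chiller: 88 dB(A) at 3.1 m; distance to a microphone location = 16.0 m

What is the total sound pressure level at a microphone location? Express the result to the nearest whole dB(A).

74 dB(A)

First find each source's level at the receiver (point-source: −20·log₁₀(r/r_ref)), then combine on an intensity basis.
transformer: 62 − 20·log₁₀(19.4/3.6) = 62 − 14.63 = 47.37 dB(A).
server rack: 77 − 20·log₁₀(28.9/3.2) = 77 − 19.11 = 57.89 dB(A).
chiller: 88 − 20·log₁₀(16.0/3.1) = 88 − 14.26 = 73.74 dB(A).
Σ 10^(L/10) = 2.435e+07 → L_total = 10·log₁₀(2.435e+07) = 73.87 dB(A).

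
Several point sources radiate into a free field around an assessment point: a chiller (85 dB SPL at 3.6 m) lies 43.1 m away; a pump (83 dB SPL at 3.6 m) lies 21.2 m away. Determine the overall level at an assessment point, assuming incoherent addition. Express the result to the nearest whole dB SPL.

Apply inverse-square spreading to bring every level to the receiver, then sum 10^(L/10).
chiller: 85 − 20·log₁₀(43.1/3.6) = 85 − 21.56 = 63.44 dB SPL.
pump: 83 − 20·log₁₀(21.2/3.6) = 83 − 15.40 = 67.60 dB SPL.
Σ 10^(L/10) = 7.960e+06 → L_total = 10·log₁₀(7.960e+06) = 69.01 dB SPL.

69 dB SPL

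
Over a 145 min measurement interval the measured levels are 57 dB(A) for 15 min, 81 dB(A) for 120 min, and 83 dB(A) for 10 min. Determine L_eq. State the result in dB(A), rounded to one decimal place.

The energy average is taken in the linear domain: L_eq = 10·log₁₀[(Σ tᵢ·10^(Lᵢ/10))/T], T = 145 min.
Σ tᵢ·10^(Lᵢ/10) = 15·10^(57/10) + 120·10^(81/10) + 10·10^(83/10) = 1.711e+10.
L_eq = 10·log₁₀(1.711e+10/145) = 80.72 dB(A).

80.7 dB(A)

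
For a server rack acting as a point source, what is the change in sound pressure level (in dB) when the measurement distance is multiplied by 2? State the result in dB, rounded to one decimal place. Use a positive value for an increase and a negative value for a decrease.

With spherical spreading the level changes by −20·log₁₀(r₂/r₁).
ΔL = −20·log₁₀(2) = -6.02 dB.

-6.0 dB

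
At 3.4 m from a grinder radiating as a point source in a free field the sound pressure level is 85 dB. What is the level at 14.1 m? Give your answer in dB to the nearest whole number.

73 dB

Point-source attenuation: ΔL = 20·log₁₀(r₂/r₁) = 20·log₁₀(14.1/3.4) = 12.355 dB.
L₂ = 85 − 20·log₁₀(14.1/3.4) = 85 − 12.355 = 72.65 dB.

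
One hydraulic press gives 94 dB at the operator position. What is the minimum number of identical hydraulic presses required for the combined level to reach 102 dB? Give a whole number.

Need L₁ + 10·log₁₀ N ≥ 102, i.e. log₁₀ N ≥ 0.80.
N ≥ 10^(8.0/10) = 6.310, so N = 7.

7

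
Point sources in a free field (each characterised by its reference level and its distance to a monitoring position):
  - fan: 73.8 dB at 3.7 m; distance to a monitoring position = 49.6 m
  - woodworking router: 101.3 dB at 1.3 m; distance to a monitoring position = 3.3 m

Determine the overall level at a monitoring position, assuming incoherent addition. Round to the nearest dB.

First find each source's level at the receiver (point-source: −20·log₁₀(r/r_ref)), then combine on an intensity basis.
fan: 73.8 − 20·log₁₀(49.6/3.7) = 73.8 − 22.55 = 51.25 dB.
woodworking router: 101.3 − 20·log₁₀(3.3/1.3) = 101.3 − 8.09 = 93.21 dB.
Σ 10^(L/10) = 2.094e+09 → L_total = 10·log₁₀(2.094e+09) = 93.21 dB.

93 dB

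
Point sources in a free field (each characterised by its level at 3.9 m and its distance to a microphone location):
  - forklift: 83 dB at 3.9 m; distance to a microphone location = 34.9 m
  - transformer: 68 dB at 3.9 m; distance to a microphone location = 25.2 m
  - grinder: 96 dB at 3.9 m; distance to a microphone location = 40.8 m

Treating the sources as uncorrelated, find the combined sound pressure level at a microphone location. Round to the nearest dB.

Apply inverse-square spreading to bring every level to the receiver, then sum 10^(L/10).
forklift: 83 − 20·log₁₀(34.9/3.9) = 83 − 19.04 = 63.96 dB.
transformer: 68 − 20·log₁₀(25.2/3.9) = 68 − 16.21 = 51.79 dB.
grinder: 96 − 20·log₁₀(40.8/3.9) = 96 − 20.39 = 75.61 dB.
Σ 10^(L/10) = 3.902e+07 → L_total = 10·log₁₀(3.902e+07) = 75.91 dB.

76 dB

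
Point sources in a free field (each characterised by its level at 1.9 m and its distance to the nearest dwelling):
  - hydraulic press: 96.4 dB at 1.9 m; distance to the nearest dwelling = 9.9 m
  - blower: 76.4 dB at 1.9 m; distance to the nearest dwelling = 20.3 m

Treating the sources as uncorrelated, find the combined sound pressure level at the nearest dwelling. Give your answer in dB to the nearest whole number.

82 dB

Apply inverse-square spreading to bring every level to the receiver, then sum 10^(L/10).
hydraulic press: 96.4 − 20·log₁₀(9.9/1.9) = 96.4 − 14.34 = 82.06 dB.
blower: 76.4 − 20·log₁₀(20.3/1.9) = 76.4 − 20.57 = 55.83 dB.
Σ 10^(L/10) = 1.612e+08 → L_total = 10·log₁₀(1.612e+08) = 82.07 dB.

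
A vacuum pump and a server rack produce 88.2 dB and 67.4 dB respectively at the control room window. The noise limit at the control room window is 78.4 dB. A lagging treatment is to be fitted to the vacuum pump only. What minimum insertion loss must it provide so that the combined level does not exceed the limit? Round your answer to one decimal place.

Everything except the vacuum pump sums to 10^(67.4/10) = 5.495e+06 in linear terms, 67.40 dB.
The limit corresponds to 10^(78.4/10) = 6.918e+07; subtracting the fixed part leaves 6.369e+07 for the vacuum pump, i.e. 78.04 dB.
So the vacuum pump must be reduced from 88.2 to 78.04 dB: IL = 10.16 dB.

10.2 dB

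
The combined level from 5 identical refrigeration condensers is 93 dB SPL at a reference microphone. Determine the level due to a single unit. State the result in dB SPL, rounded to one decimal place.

86.0 dB SPL

For N identical incoherent sources L_total = L₁ + 10·log₁₀ N, so L₁ = 93 − 10·log₁₀(5) = 93 − 6.990.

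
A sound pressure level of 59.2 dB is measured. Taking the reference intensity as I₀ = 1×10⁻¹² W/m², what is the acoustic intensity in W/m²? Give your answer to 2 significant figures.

I/I₀ = 10^(59.2/10) = 8.318e+05, so I = 8.318e+05 × 10⁻¹² W/m².

8.3e-07 W/m²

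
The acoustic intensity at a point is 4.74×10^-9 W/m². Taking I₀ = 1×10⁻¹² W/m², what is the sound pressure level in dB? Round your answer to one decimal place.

36.8 dB

Dividing by I₀ shifts the exponent by 12: I/I₀ = 4.74×10^3.
L = 10·(0.6758 + 3) = 36.76 dB.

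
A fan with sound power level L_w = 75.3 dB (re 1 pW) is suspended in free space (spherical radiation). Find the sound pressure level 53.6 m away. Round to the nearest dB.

30 dB

Free-field spherical radiation: L_p = L_w − 10·log₁₀(4π·r²), r = 53.6 m.
4π·r² = 3.61e+04 m², 10·log₁₀ of that is 45.575 dB.
L_p = 75.3 − 45.575 = 29.72 dB.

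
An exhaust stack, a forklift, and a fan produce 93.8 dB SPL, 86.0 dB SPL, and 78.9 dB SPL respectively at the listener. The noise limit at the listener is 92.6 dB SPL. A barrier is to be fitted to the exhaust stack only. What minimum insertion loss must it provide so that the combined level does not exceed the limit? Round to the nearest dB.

3 dB

Everything except the exhaust stack sums to 10^(86.0/10) + 10^(78.9/10) = 4.757e+08 in linear terms, 86.77 dB SPL.
To meet 92.6 dB SPL overall, the treated exhaust stack may contribute at most 10^(92.6/10) − 4.757e+08 = 1.344e+09, i.e. 91.28 dB SPL.
Required insertion loss = 93.8 − 91.28 = 2.52 dB.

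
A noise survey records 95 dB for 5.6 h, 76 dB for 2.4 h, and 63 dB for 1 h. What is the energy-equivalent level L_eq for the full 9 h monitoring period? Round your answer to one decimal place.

93.0 dB

Weight each interval's intensity by its duration and average over T = 9 h:
Σ tᵢ·10^(Lᵢ/10) = 5.6·10^(95/10) + 2.4·10^(76/10) + 1·10^(63/10) = 1.781e+10.
L_eq = 10·log₁₀(1.781e+10/9) = 92.96 dB.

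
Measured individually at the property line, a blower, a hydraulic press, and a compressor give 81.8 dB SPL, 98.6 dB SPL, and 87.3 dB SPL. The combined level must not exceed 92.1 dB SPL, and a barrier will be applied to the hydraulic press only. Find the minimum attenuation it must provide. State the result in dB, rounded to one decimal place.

The untreated sources together contribute 10^(81.8/10) + 10^(87.3/10) = 6.884e+08, i.e. 88.38 dB SPL.
The limit corresponds to 10^(92.1/10) = 1.622e+09; subtracting the fixed part leaves 9.334e+08 for the hydraulic press, i.e. 89.70 dB SPL.
Required insertion loss = 98.6 − 89.70 = 8.90 dB.

8.9 dB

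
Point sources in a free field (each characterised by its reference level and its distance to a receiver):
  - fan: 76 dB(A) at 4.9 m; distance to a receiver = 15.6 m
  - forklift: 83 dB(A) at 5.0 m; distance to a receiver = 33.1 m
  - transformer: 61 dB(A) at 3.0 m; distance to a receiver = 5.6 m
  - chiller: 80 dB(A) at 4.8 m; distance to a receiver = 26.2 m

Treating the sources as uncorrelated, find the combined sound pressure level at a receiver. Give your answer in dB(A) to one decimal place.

First find each source's level at the receiver (point-source: −20·log₁₀(r/r_ref)), then combine on an intensity basis.
fan: 76 − 20·log₁₀(15.6/4.9) = 76 − 10.06 = 65.94 dB(A).
forklift: 83 − 20·log₁₀(33.1/5.0) = 83 − 16.42 = 66.58 dB(A).
transformer: 61 − 20·log₁₀(5.6/3.0) = 61 − 5.42 = 55.58 dB(A).
chiller: 80 − 20·log₁₀(26.2/4.8) = 80 − 14.74 = 65.26 dB(A).
Σ 10^(L/10) = 1.220e+07 → L_total = 10·log₁₀(1.220e+07) = 70.86 dB(A).

70.9 dB(A)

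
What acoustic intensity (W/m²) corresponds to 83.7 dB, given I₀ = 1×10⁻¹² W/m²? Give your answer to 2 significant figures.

0.00023 W/m²

L = 10·log₁₀(I/I₀) ⇒ I = I₀·10^(L/10) = 10⁻¹² × 10^8.37.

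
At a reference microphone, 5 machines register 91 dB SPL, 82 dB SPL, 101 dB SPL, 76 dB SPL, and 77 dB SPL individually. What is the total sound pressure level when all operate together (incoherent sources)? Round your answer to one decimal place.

Incoherent sources combine by intensity addition: L_total = 10·log₁₀(Σ 10^(L_i/10)).
Σ 10^(L/10) = 10^(91/10) + 10^(82/10) + 10^(101/10) + 10^(76/10) + 10^(77/10) = 1.410e+10.
L_total = 10·log₁₀(1.410e+10) = 101.49 dB SPL.

101.5 dB SPL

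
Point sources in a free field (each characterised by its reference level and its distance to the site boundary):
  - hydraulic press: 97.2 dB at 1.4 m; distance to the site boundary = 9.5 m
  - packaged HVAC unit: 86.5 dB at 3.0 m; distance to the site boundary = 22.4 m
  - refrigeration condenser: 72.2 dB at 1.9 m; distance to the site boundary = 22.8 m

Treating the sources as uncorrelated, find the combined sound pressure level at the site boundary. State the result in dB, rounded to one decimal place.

80.9 dB

Apply inverse-square spreading to bring every level to the receiver, then sum 10^(L/10).
hydraulic press: 97.2 − 20·log₁₀(9.5/1.4) = 97.2 − 16.63 = 80.57 dB.
packaged HVAC unit: 86.5 − 20·log₁₀(22.4/3.0) = 86.5 − 17.46 = 69.04 dB.
refrigeration condenser: 72.2 − 20·log₁₀(22.8/1.9) = 72.2 − 21.58 = 50.62 dB.
Σ 10^(L/10) = 1.221e+08 → L_total = 10·log₁₀(1.221e+08) = 80.87 dB.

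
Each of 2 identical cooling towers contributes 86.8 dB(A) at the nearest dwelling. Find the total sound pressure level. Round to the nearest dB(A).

90 dB(A)

With 2 equal, uncorrelated contributions the intensity is 2× that of one unit, giving a rise of 10·log₁₀ 2.
L_total = 86.8 + 10·log₁₀(2) = 86.8 + 3.010 = 89.81 dB(A).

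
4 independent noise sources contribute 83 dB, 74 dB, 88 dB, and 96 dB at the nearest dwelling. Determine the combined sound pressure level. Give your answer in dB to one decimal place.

For uncorrelated sources the intensities add, so convert each level to linear form, sum, and take 10·log₁₀ of the total.
Σ 10^(L/10) = 10^(83/10) + 10^(74/10) + 10^(88/10) + 10^(96/10) = 4.837e+09.
L_total = 10·log₁₀(4.837e+09) = 96.85 dB.

96.8 dB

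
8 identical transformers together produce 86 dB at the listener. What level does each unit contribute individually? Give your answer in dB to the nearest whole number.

For N identical incoherent sources L_total = L₁ + 10·log₁₀ N, so L₁ = 86 − 10·log₁₀(8) = 86 − 9.031.

77 dB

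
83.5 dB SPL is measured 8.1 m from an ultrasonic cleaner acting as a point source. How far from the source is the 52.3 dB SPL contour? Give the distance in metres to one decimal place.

The 31.2 dB drop corresponds to a distance ratio of 10^(31.2/20) for a point source.
r₂ = 8.1·10^((83.5−52.3)/20) = 8.1·10^(31.2/20) = 294.09 m.

294.1 m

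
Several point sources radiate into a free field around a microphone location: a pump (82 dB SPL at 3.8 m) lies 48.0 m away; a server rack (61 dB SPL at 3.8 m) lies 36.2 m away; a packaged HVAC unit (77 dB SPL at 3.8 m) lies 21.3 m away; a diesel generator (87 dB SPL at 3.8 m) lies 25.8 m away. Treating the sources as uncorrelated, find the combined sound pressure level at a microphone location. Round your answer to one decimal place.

71.3 dB SPL

Apply inverse-square spreading to bring every level to the receiver, then sum 10^(L/10).
pump: 82 − 20·log₁₀(48.0/3.8) = 82 − 22.03 = 59.97 dB SPL.
server rack: 61 − 20·log₁₀(36.2/3.8) = 61 − 19.58 = 41.42 dB SPL.
packaged HVAC unit: 77 − 20·log₁₀(21.3/3.8) = 77 − 14.97 = 62.03 dB SPL.
diesel generator: 87 − 20·log₁₀(25.8/3.8) = 87 − 16.64 = 70.36 dB SPL.
Σ 10^(L/10) = 1.347e+07 → L_total = 10·log₁₀(1.347e+07) = 71.30 dB SPL.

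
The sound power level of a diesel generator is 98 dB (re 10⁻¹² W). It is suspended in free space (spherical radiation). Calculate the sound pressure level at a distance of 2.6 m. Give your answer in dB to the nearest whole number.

Free-field spherical radiation: L_p = L_w − 10·log₁₀(4π·r²), r = 2.6 m.
4π·r² = 84.95 m², 10·log₁₀ of that is 19.292 dB.
L_p = 98 − 19.292 = 78.71 dB.

79 dB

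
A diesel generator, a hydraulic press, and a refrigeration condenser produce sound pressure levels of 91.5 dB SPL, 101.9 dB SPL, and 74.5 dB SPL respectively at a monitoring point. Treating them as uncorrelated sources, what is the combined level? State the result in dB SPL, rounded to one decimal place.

Incoherent sources combine by intensity addition: L_total = 10·log₁₀(Σ 10^(L_i/10)).
Σ 10^(L/10) = 10^(91.5/10) + 10^(101.9/10) + 10^(74.5/10) = 1.693e+10.
L_total = 10·log₁₀(1.693e+10) = 102.29 dB SPL.

102.3 dB SPL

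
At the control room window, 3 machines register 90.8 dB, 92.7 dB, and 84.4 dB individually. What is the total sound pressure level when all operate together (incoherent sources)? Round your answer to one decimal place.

Incoherent sources combine by intensity addition: L_total = 10·log₁₀(Σ 10^(L_i/10)).
Σ 10^(L/10) = 10^(90.8/10) + 10^(92.7/10) + 10^(84.4/10) = 3.340e+09.
L_total = 10·log₁₀(3.340e+09) = 95.24 dB.

95.2 dB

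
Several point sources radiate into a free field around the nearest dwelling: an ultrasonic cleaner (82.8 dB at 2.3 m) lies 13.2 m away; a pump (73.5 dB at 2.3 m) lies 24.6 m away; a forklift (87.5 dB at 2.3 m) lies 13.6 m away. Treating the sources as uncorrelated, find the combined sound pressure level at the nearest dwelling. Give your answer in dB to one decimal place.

73.4 dB

Apply inverse-square spreading to bring every level to the receiver, then sum 10^(L/10).
ultrasonic cleaner: 82.8 − 20·log₁₀(13.2/2.3) = 82.8 − 15.18 = 67.62 dB.
pump: 73.5 − 20·log₁₀(24.6/2.3) = 73.5 − 20.58 = 52.92 dB.
forklift: 87.5 − 20·log₁₀(13.6/2.3) = 87.5 − 15.44 = 72.06 dB.
Σ 10^(L/10) = 2.206e+07 → L_total = 10·log₁₀(2.206e+07) = 73.44 dB.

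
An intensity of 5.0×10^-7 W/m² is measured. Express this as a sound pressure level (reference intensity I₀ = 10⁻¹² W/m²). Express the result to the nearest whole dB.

I/I₀ = 5.0×10^-7/10⁻¹² = 5.0×10^5, and L = 10·log₁₀(I/I₀).
L = 10·(0.6990 + 5) = 56.99 dB.

57 dB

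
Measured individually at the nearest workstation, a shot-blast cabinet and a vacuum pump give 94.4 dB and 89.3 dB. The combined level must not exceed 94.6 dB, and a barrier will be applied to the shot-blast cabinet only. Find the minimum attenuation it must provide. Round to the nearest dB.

1 dB

Everything except the shot-blast cabinet sums to 10^(89.3/10) = 8.511e+08 in linear terms, 89.30 dB.
To meet 94.6 dB overall, the treated shot-blast cabinet may contribute at most 10^(94.6/10) − 8.511e+08 = 2.033e+09, i.e. 93.08 dB.
Required insertion loss = 94.4 − 93.08 = 1.32 dB.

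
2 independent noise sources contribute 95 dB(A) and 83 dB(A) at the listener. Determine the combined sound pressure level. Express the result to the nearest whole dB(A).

Incoherent sources combine by intensity addition: L_total = 10·log₁₀(Σ 10^(L_i/10)).
Σ 10^(L/10) = 10^(95/10) + 10^(83/10) = 3.362e+09.
L_total = 10·log₁₀(3.362e+09) = 95.27 dB(A).

95 dB(A)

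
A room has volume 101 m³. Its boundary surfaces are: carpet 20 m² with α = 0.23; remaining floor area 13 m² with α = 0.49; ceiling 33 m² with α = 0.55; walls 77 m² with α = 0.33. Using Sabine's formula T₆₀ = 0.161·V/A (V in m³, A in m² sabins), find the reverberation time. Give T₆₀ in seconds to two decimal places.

0.30 s

A = Σ Sᵢαᵢ = 20·0.23 + 13·0.49 + 33·0.55 + 77·0.33 = 54.53 m².
T₆₀ = 0.161·V/A = 0.161·101/54.53 = 0.298 s.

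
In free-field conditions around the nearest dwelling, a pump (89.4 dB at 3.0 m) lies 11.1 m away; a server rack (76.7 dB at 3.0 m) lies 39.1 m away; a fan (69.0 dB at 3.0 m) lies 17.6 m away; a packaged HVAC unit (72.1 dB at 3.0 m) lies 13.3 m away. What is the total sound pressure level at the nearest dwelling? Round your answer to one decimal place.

Apply inverse-square spreading to bring every level to the receiver, then sum 10^(L/10).
pump: 89.4 − 20·log₁₀(11.1/3.0) = 89.4 − 11.36 = 78.04 dB.
server rack: 76.7 − 20·log₁₀(39.1/3.0) = 76.7 − 22.30 = 54.40 dB.
fan: 69.0 − 20·log₁₀(17.6/3.0) = 69.0 − 15.37 = 53.63 dB.
packaged HVAC unit: 72.1 − 20·log₁₀(13.3/3.0) = 72.1 − 12.93 = 59.17 dB.
Σ 10^(L/10) = 6.495e+07 → L_total = 10·log₁₀(6.495e+07) = 78.13 dB.

78.1 dB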